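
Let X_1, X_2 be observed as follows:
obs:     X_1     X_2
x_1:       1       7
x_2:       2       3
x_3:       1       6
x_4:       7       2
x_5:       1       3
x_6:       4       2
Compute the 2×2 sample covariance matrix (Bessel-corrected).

Step 1 — column means:
  mean(X_1) = (1 + 2 + 1 + 7 + 1 + 4) / 6 = 16/6 = 2.6667
  mean(X_2) = (7 + 3 + 6 + 2 + 3 + 2) / 6 = 23/6 = 3.8333

Step 2 — sample covariance S[i,j] = (1/(n-1)) · Σ_k (x_{k,i} - mean_i) · (x_{k,j} - mean_j), with n-1 = 5.
  S[X_1,X_1] = ((-1.6667)·(-1.6667) + (-0.6667)·(-0.6667) + (-1.6667)·(-1.6667) + (4.3333)·(4.3333) + (-1.6667)·(-1.6667) + (1.3333)·(1.3333)) / 5 = 29.3333/5 = 5.8667
  S[X_1,X_2] = ((-1.6667)·(3.1667) + (-0.6667)·(-0.8333) + (-1.6667)·(2.1667) + (4.3333)·(-1.8333) + (-1.6667)·(-0.8333) + (1.3333)·(-1.8333)) / 5 = -17.3333/5 = -3.4667
  S[X_2,X_2] = ((3.1667)·(3.1667) + (-0.8333)·(-0.8333) + (2.1667)·(2.1667) + (-1.8333)·(-1.8333) + (-0.8333)·(-0.8333) + (-1.8333)·(-1.8333)) / 5 = 22.8333/5 = 4.5667

S is symmetric (S[j,i] = S[i,j]). Assembling:

S = [[5.8667, -3.4667],
 [-3.4667, 4.5667]]


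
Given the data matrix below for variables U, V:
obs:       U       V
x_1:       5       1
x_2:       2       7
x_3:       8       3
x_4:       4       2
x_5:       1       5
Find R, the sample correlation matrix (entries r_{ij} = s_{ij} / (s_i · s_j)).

Step 1 — column means:
  mean(U) = (5 + 2 + 8 + 4 + 1) / 5 = 20/5 = 4
  mean(V) = (1 + 7 + 3 + 2 + 5) / 5 = 18/5 = 3.6

Step 2 — sample variances and covariances s[i,j] = (1/(n-1)) · Σ_k (x_{k,i} - mean_i) · (x_{k,j} - mean_j), with n-1 = 4:
  s[U,U] = ((1)·(1) + (-2)·(-2) + (4)·(4) + (0)·(0) + (-3)·(-3)) / 4 = 30/4 = 7.5
  s[U,V] = ((1)·(-2.6) + (-2)·(3.4) + (4)·(-0.6) + (0)·(-1.6) + (-3)·(1.4)) / 4 = -16/4 = -4
  s[V,V] = ((-2.6)·(-2.6) + (3.4)·(3.4) + (-0.6)·(-0.6) + (-1.6)·(-1.6) + (1.4)·(1.4)) / 4 = 23.2/4 = 5.8
  Sample standard deviations s_i = √(s[i,i]):
  s(U) = √(7.5) = 2.7386
  s(V) = √(5.8) = 2.4083

Step 3 — r_{ij} = s_{ij} / (s_i · s_j):
  r[U,U] = 1 (diagonal).
  r[U,V] = -4 / (2.7386 · 2.4083) = -4 / 6.5955 = -0.6065
  r[V,V] = 1 (diagonal).

R is symmetric with unit diagonal. Assembling:

R = [[1, -0.6065],
 [-0.6065, 1]]


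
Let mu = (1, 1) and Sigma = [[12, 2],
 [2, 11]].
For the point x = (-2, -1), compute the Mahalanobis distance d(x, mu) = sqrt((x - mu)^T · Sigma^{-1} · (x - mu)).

Step 1 — centre the observation: (x - mu) = (-3, -2).

Step 2 — invert Sigma. det(Sigma) = 12·11 - (2)² = 128.
  Sigma^{-1} = (1/det) · [[d, -b], [-b, a]] = [[0.0859, -0.0156],
 [-0.0156, 0.0938]].

Step 3 — form the quadratic (x - mu)^T · Sigma^{-1} · (x - mu):
  Sigma^{-1} · (x - mu) = (-0.2266, -0.1406).
  (x - mu)^T · [Sigma^{-1} · (x - mu)] = (-3)·(-0.2266) + (-2)·(-0.1406) = 0.9609.

Step 4 — take square root: d = √(0.9609) ≈ 0.9803.

d(x, mu) = √(0.9609) ≈ 0.9803


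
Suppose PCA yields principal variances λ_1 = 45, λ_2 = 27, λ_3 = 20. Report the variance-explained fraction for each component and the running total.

Step 1 — total variance = trace(Sigma) = Σ λ_i = 45 + 27 + 20 = 92.

Step 2 — fraction explained by component i = λ_i / Σ λ:
  PC1: 45/92 = 0.4891
  PC2: 27/92 = 0.2935
  PC3: 20/92 = 0.2174

Step 3 — cumulative fraction after k components = (λ_1 + ... + λ_k) / Σ λ:
  k = 1: 45/92 = 0.4891
  k = 2: (45 + 27)/92 = 72/92 = 0.7826
  k = 3: (45 + 27 + 20)/92 = 92/92 = 1

Summary (fraction, with percent):

explained: PC1 0.4891 (48.91%), PC2 0.2935 (29.35%), PC3 0.2174 (21.74%);  cumulative: 0.4891, 0.7826, 1


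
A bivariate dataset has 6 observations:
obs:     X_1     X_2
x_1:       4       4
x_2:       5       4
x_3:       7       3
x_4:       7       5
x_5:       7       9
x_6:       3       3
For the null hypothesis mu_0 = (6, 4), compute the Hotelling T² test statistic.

Step 1 — sample mean vector:
  mean(X_1) = (4 + 5 + 7 + 7 + 7 + 3) / 6 = 33/6 = 5.5
  mean(X_2) = (4 + 4 + 3 + 5 + 9 + 3) / 6 = 28/6 = 4.6667
  x̄ = (5.5, 4.6667),  deviation x̄ - mu_0 = (5.5, 4.6667) - (6, 4) = (-0.5, 0.6667).

Step 2 — sample covariance matrix, S[i,j] = (1/(n-1)) · Σ_k (x_{k,i} - mean_i) · (x_{k,j} - mean_j), divisor n-1 = 5:
  S[X_1,X_1] = ((-1.5)·(-1.5) + (-0.5)·(-0.5) + (1.5)·(1.5) + (1.5)·(1.5) + (1.5)·(1.5) + (-2.5)·(-2.5)) / 5 = 15.5/5 = 3.1
  S[X_1,X_2] = ((-1.5)·(-0.6667) + (-0.5)·(-0.6667) + (1.5)·(-1.6667) + (1.5)·(0.3333) + (1.5)·(4.3333) + (-2.5)·(-1.6667)) / 5 = 10/5 = 2
  S[X_2,X_2] = ((-0.6667)·(-0.6667) + (-0.6667)·(-0.6667) + (-1.6667)·(-1.6667) + (0.3333)·(0.3333) + (4.3333)·(4.3333) + (-1.6667)·(-1.6667)) / 5 = 25.3333/5 = 5.0667
  S = [[3.1, 2],
 [2, 5.0667]].

Step 3 — invert S. det(S) = 3.1·5.0667 - (2)² = 11.7067.
  S^{-1} = (1/det) · [[d, -b], [-b, a]] = [[0.4328, -0.1708],
 [-0.1708, 0.2648]].

Step 4 — quadratic form (x̄ - mu_0)^T · S^{-1} · (x̄ - mu_0):
  S^{-1} · (x̄ - mu_0) = (-0.3303, 0.262),
  (x̄ - mu_0)^T · [...] = (-0.5)·(-0.3303) + (0.6667)·(0.262) = 0.3398.

Step 5 — scale by n: T² = 6 · 0.3398 = 2.0387.

T² ≈ 2.0387


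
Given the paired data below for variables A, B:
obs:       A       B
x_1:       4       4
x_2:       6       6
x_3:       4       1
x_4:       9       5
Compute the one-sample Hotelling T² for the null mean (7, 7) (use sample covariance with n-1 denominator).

Step 1 — sample mean vector:
  mean(A) = (4 + 6 + 4 + 9) / 4 = 23/4 = 5.75
  mean(B) = (4 + 6 + 1 + 5) / 4 = 16/4 = 4
  x̄ = (5.75, 4),  deviation x̄ - mu_0 = (5.75, 4) - (7, 7) = (-1.25, -3).

Step 2 — sample covariance matrix, S[i,j] = (1/(n-1)) · Σ_k (x_{k,i} - mean_i) · (x_{k,j} - mean_j), divisor n-1 = 3:
  S[A,A] = ((-1.75)·(-1.75) + (0.25)·(0.25) + (-1.75)·(-1.75) + (3.25)·(3.25)) / 3 = 16.75/3 = 5.5833
  S[A,B] = ((-1.75)·(0) + (0.25)·(2) + (-1.75)·(-3) + (3.25)·(1)) / 3 = 9/3 = 3
  S[B,B] = ((0)·(0) + (2)·(2) + (-3)·(-3) + (1)·(1)) / 3 = 14/3 = 4.6667
  S = [[5.5833, 3],
 [3, 4.6667]].

Step 3 — invert S. det(S) = 5.5833·4.6667 - (3)² = 17.0556.
  S^{-1} = (1/det) · [[d, -b], [-b, a]] = [[0.2736, -0.1759],
 [-0.1759, 0.3274]].

Step 4 — quadratic form (x̄ - mu_0)^T · S^{-1} · (x̄ - mu_0):
  S^{-1} · (x̄ - mu_0) = (0.1857, -0.7622),
  (x̄ - mu_0)^T · [...] = (-1.25)·(0.1857) + (-3)·(-0.7622) = 2.0546.

Step 5 — scale by n: T² = 4 · 2.0546 = 8.2182.

T² ≈ 8.2182


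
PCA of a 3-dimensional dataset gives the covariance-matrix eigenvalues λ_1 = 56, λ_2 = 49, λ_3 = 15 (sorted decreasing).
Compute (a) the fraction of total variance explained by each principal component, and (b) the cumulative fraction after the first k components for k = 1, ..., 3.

Step 1 — total variance = trace(Sigma) = Σ λ_i = 56 + 49 + 15 = 120.

Step 2 — fraction explained by component i = λ_i / Σ λ:
  PC1: 56/120 = 0.4667
  PC2: 49/120 = 0.4083
  PC3: 15/120 = 0.125

Step 3 — cumulative fraction after k components = (λ_1 + ... + λ_k) / Σ λ:
  k = 1: 56/120 = 0.4667
  k = 2: (56 + 49)/120 = 105/120 = 0.875
  k = 3: (56 + 49 + 15)/120 = 120/120 = 1

Summary (fraction, with percent):

explained: PC1 0.4667 (46.67%), PC2 0.4083 (40.83%), PC3 0.125 (12.5%);  cumulative: 0.4667, 0.875, 1


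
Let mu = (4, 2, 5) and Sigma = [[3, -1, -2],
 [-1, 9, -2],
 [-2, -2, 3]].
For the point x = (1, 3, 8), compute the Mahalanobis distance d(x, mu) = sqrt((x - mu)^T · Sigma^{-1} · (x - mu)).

Step 1 — centre the observation: (x - mu) = (-3, 1, 3).

Step 2 — invert Sigma (cofactor / det for 3×3, or solve directly):
  Sigma^{-1} = [[1.0455, 0.3182, 0.9091],
 [0.3182, 0.2273, 0.3636],
 [0.9091, 0.3636, 1.1818]].

Step 3 — form the quadratic (x - mu)^T · Sigma^{-1} · (x - mu):
  Sigma^{-1} · (x - mu) = (-0.0909, 0.3636, 1.1818).
  (x - mu)^T · [Sigma^{-1} · (x - mu)] = (-3)·(-0.0909) + (1)·(0.3636) + (3)·(1.1818) = 4.1818.

Step 4 — take square root: d = √(4.1818) ≈ 2.0449.

d(x, mu) = √(4.1818) ≈ 2.0449


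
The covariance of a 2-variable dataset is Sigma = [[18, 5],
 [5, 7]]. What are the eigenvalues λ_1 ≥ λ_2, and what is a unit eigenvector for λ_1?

Step 1 — characteristic polynomial of 2×2 Sigma:
  det(Sigma - λI) = λ² - trace · λ + det = 0.
  trace = 18 + 7 = 25, det = 18·7 - (5)² = 101.
Step 2 — discriminant:
  Δ = trace² - 4·det = 625 - 404 = 221.
Step 3 — eigenvalues:
  λ = (trace ± √Δ)/2 = (25 ± 14.8661)/2,
  λ_1 = 19.933,  λ_2 = 5.067.

Step 4 — unit eigenvector for λ_1: solve (Sigma - λ_1 I)v = 0. First row:
  (18 - 19.933)·v_x + (5)·v_y = 0, i.e. (-1.933)·v_x + (5)·v_y = 0,
  so v ∝ (b, λ_1 - a) = (5, 1.933) = u.
  ||u|| = √((5)² + (1.933)²) = √(28.7366) ≈ 5.3607,
  v_1 = u/||u|| ≈ (0.9327, 0.3606) (||v_1|| = 1).

λ_1 = 19.933,  λ_2 = 5.067;  v_1 ≈ (0.9327, 0.3606)


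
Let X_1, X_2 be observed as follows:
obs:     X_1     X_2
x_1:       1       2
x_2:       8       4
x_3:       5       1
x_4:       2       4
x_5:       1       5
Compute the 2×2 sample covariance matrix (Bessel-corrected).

Step 1 — column means:
  mean(X_1) = (1 + 8 + 5 + 2 + 1) / 5 = 17/5 = 3.4
  mean(X_2) = (2 + 4 + 1 + 4 + 5) / 5 = 16/5 = 3.2

Step 2 — sample covariance S[i,j] = (1/(n-1)) · Σ_k (x_{k,i} - mean_i) · (x_{k,j} - mean_j), with n-1 = 4.
  S[X_1,X_1] = ((-2.4)·(-2.4) + (4.6)·(4.6) + (1.6)·(1.6) + (-1.4)·(-1.4) + (-2.4)·(-2.4)) / 4 = 37.2/4 = 9.3
  S[X_1,X_2] = ((-2.4)·(-1.2) + (4.6)·(0.8) + (1.6)·(-2.2) + (-1.4)·(0.8) + (-2.4)·(1.8)) / 4 = -2.4/4 = -0.6
  S[X_2,X_2] = ((-1.2)·(-1.2) + (0.8)·(0.8) + (-2.2)·(-2.2) + (0.8)·(0.8) + (1.8)·(1.8)) / 4 = 10.8/4 = 2.7

S is symmetric (S[j,i] = S[i,j]). Assembling:

S = [[9.3, -0.6],
 [-0.6, 2.7]]


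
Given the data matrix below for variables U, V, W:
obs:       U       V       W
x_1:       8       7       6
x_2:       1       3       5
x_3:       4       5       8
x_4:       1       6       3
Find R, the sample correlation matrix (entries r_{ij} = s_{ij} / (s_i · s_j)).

Step 1 — column means:
  mean(U) = (8 + 1 + 4 + 1) / 4 = 14/4 = 3.5
  mean(V) = (7 + 3 + 5 + 6) / 4 = 21/4 = 5.25
  mean(W) = (6 + 5 + 8 + 3) / 4 = 22/4 = 5.5

Step 2 — sample variances and covariances s[i,j] = (1/(n-1)) · Σ_k (x_{k,i} - mean_i) · (x_{k,j} - mean_j), with n-1 = 3:
  s[U,U] = ((4.5)·(4.5) + (-2.5)·(-2.5) + (0.5)·(0.5) + (-2.5)·(-2.5)) / 3 = 33/3 = 11
  s[U,V] = ((4.5)·(1.75) + (-2.5)·(-2.25) + (0.5)·(-0.25) + (-2.5)·(0.75)) / 3 = 11.5/3 = 3.8333
  s[U,W] = ((4.5)·(0.5) + (-2.5)·(-0.5) + (0.5)·(2.5) + (-2.5)·(-2.5)) / 3 = 11/3 = 3.6667
  s[V,V] = ((1.75)·(1.75) + (-2.25)·(-2.25) + (-0.25)·(-0.25) + (0.75)·(0.75)) / 3 = 8.75/3 = 2.9167
  s[V,W] = ((1.75)·(0.5) + (-2.25)·(-0.5) + (-0.25)·(2.5) + (0.75)·(-2.5)) / 3 = -0.5/3 = -0.1667
  s[W,W] = ((0.5)·(0.5) + (-0.5)·(-0.5) + (2.5)·(2.5) + (-2.5)·(-2.5)) / 3 = 13/3 = 4.3333
  Sample standard deviations s_i = √(s[i,i]):
  s(U) = √(11) = 3.3166
  s(V) = √(2.9167) = 1.7078
  s(W) = √(4.3333) = 2.0817

Step 3 — r_{ij} = s_{ij} / (s_i · s_j):
  r[U,U] = 1 (diagonal).
  r[U,V] = 3.8333 / (3.3166 · 1.7078) = 3.8333 / 5.6642 = 0.6768
  r[U,W] = 3.6667 / (3.3166 · 2.0817) = 3.6667 / 6.9041 = 0.5311
  r[V,V] = 1 (diagonal).
  r[V,W] = -0.1667 / (1.7078 · 2.0817) = -0.1667 / 3.5551 = -0.0469
  r[W,W] = 1 (diagonal).

R is symmetric with unit diagonal. Assembling:

R = [[1, 0.6768, 0.5311],
 [0.6768, 1, -0.0469],
 [0.5311, -0.0469, 1]]


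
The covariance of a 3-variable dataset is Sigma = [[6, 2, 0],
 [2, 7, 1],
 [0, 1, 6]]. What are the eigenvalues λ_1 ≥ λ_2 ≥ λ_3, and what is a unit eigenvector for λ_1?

Step 1 — characteristic polynomial p(λ) = det(λI - Sigma) = λ³ - tr·λ² + c_1·λ - det, where tr = trace, c_1 = sum of the principal 2×2 minors, det = det(Sigma):
  tr = 6 + 7 + 6 = 19,
  c_1 = (6·7 - (2)²) + (6·6 - (0)²) + (7·6 - (1)²) = 38 + 36 + 41 = 115,
  det = 6·(7·6 - (1)²) - (2)·((2)·6 - (1)·(0)) + (0)·((2)·(1) - 7·(0)) = 6·(41) - (2)·(12) + (0)·(2) = 222.
  So p(λ) = λ³ - 19λ² + 115λ - 222.
Step 2 — look for an integer root (rational root theorem: any rational root is an integer divisor of 222). Testing λ = 6:
  p(6) = 216 - 684 + 690 - 222 = 0  ✓
  Dividing out (λ - 6): p(λ) = (λ - 6)(λ² - 13λ + 37).
Step 3 — remaining eigenvalues from the quadratic λ² - 13λ + 37 = 0:
  Δ = 13² - 4·37 = 169 - 148 = 21,  λ = (13 ± √21)/2 = (13 ± 4.5826)/2 ≈ 8.7913 or 4.2087.
  Sorted: λ_1 = 8.7913,  λ_2 = 6,  λ_3 = 4.2087  (check: sum = 19 = tr ✓).

Step 4 — unit eigenvector for λ_1 ≈ 8.7913: v spans the null space of (Sigma - λ_1 I), whose rows are
  r_1 = (-2.7913, 2, 0),  r_2 = (2, -1.7913, 1),  r_3 = (0, 1, -2.7913).
  v is orthogonal to every row, so take v ∝ r_1 × r_2 = ((2)·(1) - (0)·(-1.7913), (0)·(2) - (-2.7913)·(1), (-2.7913)·(-1.7913) - (2)·(2)) ≈ (2, 2.7913, 1).
  Let u = (2, 2.7913, 1).
  ||u|| = √((2)² + (2.7913)² + (1)²) = √(12.7913) ≈ 3.5765,  v_1 = u/||u|| ≈ (0.5592, 0.7805, 0.2796) (||v_1|| = 1).

λ_1 = 8.7913,  λ_2 = 6,  λ_3 = 4.2087;  v_1 ≈ (0.5592, 0.7805, 0.2796)


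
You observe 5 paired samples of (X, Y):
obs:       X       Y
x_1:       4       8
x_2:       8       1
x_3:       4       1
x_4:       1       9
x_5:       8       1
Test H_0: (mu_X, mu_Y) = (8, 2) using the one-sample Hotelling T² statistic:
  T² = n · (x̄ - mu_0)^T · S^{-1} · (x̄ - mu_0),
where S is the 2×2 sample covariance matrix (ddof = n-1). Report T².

Step 1 — sample mean vector:
  mean(X) = (4 + 8 + 4 + 1 + 8) / 5 = 25/5 = 5
  mean(Y) = (8 + 1 + 1 + 9 + 1) / 5 = 20/5 = 4
  x̄ = (5, 4),  deviation x̄ - mu_0 = (5, 4) - (8, 2) = (-3, 2).

Step 2 — sample covariance matrix, S[i,j] = (1/(n-1)) · Σ_k (x_{k,i} - mean_i) · (x_{k,j} - mean_j), divisor n-1 = 4:
  S[X,X] = ((-1)·(-1) + (3)·(3) + (-1)·(-1) + (-4)·(-4) + (3)·(3)) / 4 = 36/4 = 9
  S[X,Y] = ((-1)·(4) + (3)·(-3) + (-1)·(-3) + (-4)·(5) + (3)·(-3)) / 4 = -39/4 = -9.75
  S[Y,Y] = ((4)·(4) + (-3)·(-3) + (-3)·(-3) + (5)·(5) + (-3)·(-3)) / 4 = 68/4 = 17
  S = [[9, -9.75],
 [-9.75, 17]].

Step 3 — invert S. det(S) = 9·17 - (-9.75)² = 57.9375.
  S^{-1} = (1/det) · [[d, -b], [-b, a]] = [[0.2934, 0.1683],
 [0.1683, 0.1553]].

Step 4 — quadratic form (x̄ - mu_0)^T · S^{-1} · (x̄ - mu_0):
  S^{-1} · (x̄ - mu_0) = (-0.5437, -0.1942),
  (x̄ - mu_0)^T · [...] = (-3)·(-0.5437) + (2)·(-0.1942) = 1.2427.

Step 5 — scale by n: T² = 5 · 1.2427 = 6.2136.

T² ≈ 6.2136


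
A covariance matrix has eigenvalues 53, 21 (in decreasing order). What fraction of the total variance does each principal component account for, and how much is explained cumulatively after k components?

Step 1 — total variance = trace(Sigma) = Σ λ_i = 53 + 21 = 74.

Step 2 — fraction explained by component i = λ_i / Σ λ:
  PC1: 53/74 = 0.7162
  PC2: 21/74 = 0.2838

Step 3 — cumulative fraction after k components = (λ_1 + ... + λ_k) / Σ λ:
  k = 1: 53/74 = 0.7162
  k = 2: (53 + 21)/74 = 74/74 = 1

Summary (fraction, with percent):

explained: PC1 0.7162 (71.62%), PC2 0.2838 (28.38%);  cumulative: 0.7162, 1


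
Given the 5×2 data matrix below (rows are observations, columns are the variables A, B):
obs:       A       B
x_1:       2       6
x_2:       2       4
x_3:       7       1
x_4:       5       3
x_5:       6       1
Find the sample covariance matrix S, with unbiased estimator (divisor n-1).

Step 1 — column means:
  mean(A) = (2 + 2 + 7 + 5 + 6) / 5 = 22/5 = 4.4
  mean(B) = (6 + 4 + 1 + 3 + 1) / 5 = 15/5 = 3

Step 2 — sample covariance S[i,j] = (1/(n-1)) · Σ_k (x_{k,i} - mean_i) · (x_{k,j} - mean_j), with n-1 = 4.
  S[A,A] = ((-2.4)·(-2.4) + (-2.4)·(-2.4) + (2.6)·(2.6) + (0.6)·(0.6) + (1.6)·(1.6)) / 4 = 21.2/4 = 5.3
  S[A,B] = ((-2.4)·(3) + (-2.4)·(1) + (2.6)·(-2) + (0.6)·(0) + (1.6)·(-2)) / 4 = -18/4 = -4.5
  S[B,B] = ((3)·(3) + (1)·(1) + (-2)·(-2) + (0)·(0) + (-2)·(-2)) / 4 = 18/4 = 4.5

S is symmetric (S[j,i] = S[i,j]). Assembling:

S = [[5.3, -4.5],
 [-4.5, 4.5]]


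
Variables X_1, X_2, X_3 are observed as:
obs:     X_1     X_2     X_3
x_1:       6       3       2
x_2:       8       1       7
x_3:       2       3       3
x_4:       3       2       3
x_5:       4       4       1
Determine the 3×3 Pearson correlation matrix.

Step 1 — column means:
  mean(X_1) = (6 + 8 + 2 + 3 + 4) / 5 = 23/5 = 4.6
  mean(X_2) = (3 + 1 + 3 + 2 + 4) / 5 = 13/5 = 2.6
  mean(X_3) = (2 + 7 + 3 + 3 + 1) / 5 = 16/5 = 3.2

Step 2 — sample variances and covariances s[i,j] = (1/(n-1)) · Σ_k (x_{k,i} - mean_i) · (x_{k,j} - mean_j), with n-1 = 4:
  s[X_1,X_1] = ((1.4)·(1.4) + (3.4)·(3.4) + (-2.6)·(-2.6) + (-1.6)·(-1.6) + (-0.6)·(-0.6)) / 4 = 23.2/4 = 5.8
  s[X_1,X_2] = ((1.4)·(0.4) + (3.4)·(-1.6) + (-2.6)·(0.4) + (-1.6)·(-0.6) + (-0.6)·(1.4)) / 4 = -5.8/4 = -1.45
  s[X_1,X_3] = ((1.4)·(-1.2) + (3.4)·(3.8) + (-2.6)·(-0.2) + (-1.6)·(-0.2) + (-0.6)·(-2.2)) / 4 = 13.4/4 = 3.35
  s[X_2,X_2] = ((0.4)·(0.4) + (-1.6)·(-1.6) + (0.4)·(0.4) + (-0.6)·(-0.6) + (1.4)·(1.4)) / 4 = 5.2/4 = 1.3
  s[X_2,X_3] = ((0.4)·(-1.2) + (-1.6)·(3.8) + (0.4)·(-0.2) + (-0.6)·(-0.2) + (1.4)·(-2.2)) / 4 = -9.6/4 = -2.4
  s[X_3,X_3] = ((-1.2)·(-1.2) + (3.8)·(3.8) + (-0.2)·(-0.2) + (-0.2)·(-0.2) + (-2.2)·(-2.2)) / 4 = 20.8/4 = 5.2
  Sample standard deviations s_i = √(s[i,i]):
  s(X_1) = √(5.8) = 2.4083
  s(X_2) = √(1.3) = 1.1402
  s(X_3) = √(5.2) = 2.2804

Step 3 — r_{ij} = s_{ij} / (s_i · s_j):
  r[X_1,X_1] = 1 (diagonal).
  r[X_1,X_2] = -1.45 / (2.4083 · 1.1402) = -1.45 / 2.7459 = -0.5281
  r[X_1,X_3] = 3.35 / (2.4083 · 2.2804) = 3.35 / 5.4918 = 0.61
  r[X_2,X_2] = 1 (diagonal).
  r[X_2,X_3] = -2.4 / (1.1402 · 2.2804) = -2.4 / 2.6 = -0.9231
  r[X_3,X_3] = 1 (diagonal).

R is symmetric with unit diagonal. Assembling:

R = [[1, -0.5281, 0.61],
 [-0.5281, 1, -0.9231],
 [0.61, -0.9231, 1]]


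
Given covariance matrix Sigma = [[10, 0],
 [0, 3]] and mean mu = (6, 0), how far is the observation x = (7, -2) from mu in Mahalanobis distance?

Step 1 — centre the observation: (x - mu) = (1, -2).

Step 2 — invert Sigma. det(Sigma) = 10·3 - (0)² = 30.
  Sigma^{-1} = (1/det) · [[d, -b], [-b, a]] = [[0.1, 0],
 [0, 0.3333]].

Step 3 — form the quadratic (x - mu)^T · Sigma^{-1} · (x - mu):
  Sigma^{-1} · (x - mu) = (0.1, -0.6667).
  (x - mu)^T · [Sigma^{-1} · (x - mu)] = (1)·(0.1) + (-2)·(-0.6667) = 1.4333.

Step 4 — take square root: d = √(1.4333) ≈ 1.1972.

d(x, mu) = √(1.4333) ≈ 1.1972


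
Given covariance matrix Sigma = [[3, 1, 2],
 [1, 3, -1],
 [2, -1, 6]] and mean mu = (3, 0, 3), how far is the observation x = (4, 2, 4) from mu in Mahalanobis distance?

Step 1 — centre the observation: (x - mu) = (1, 2, 1).

Step 2 — invert Sigma (cofactor / det for 3×3, or solve directly):
  Sigma^{-1} = [[0.5862, -0.2759, -0.2414],
 [-0.2759, 0.4828, 0.1724],
 [-0.2414, 0.1724, 0.2759]].

Step 3 — form the quadratic (x - mu)^T · Sigma^{-1} · (x - mu):
  Sigma^{-1} · (x - mu) = (-0.2069, 0.8621, 0.3793).
  (x - mu)^T · [Sigma^{-1} · (x - mu)] = (1)·(-0.2069) + (2)·(0.8621) + (1)·(0.3793) = 1.8966.

Step 4 — take square root: d = √(1.8966) ≈ 1.3772.

d(x, mu) = √(1.8966) ≈ 1.3772


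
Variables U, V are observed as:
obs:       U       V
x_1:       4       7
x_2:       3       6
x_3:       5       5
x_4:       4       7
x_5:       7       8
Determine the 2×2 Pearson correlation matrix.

Step 1 — column means:
  mean(U) = (4 + 3 + 5 + 4 + 7) / 5 = 23/5 = 4.6
  mean(V) = (7 + 6 + 5 + 7 + 8) / 5 = 33/5 = 6.6

Step 2 — sample variances and covariances s[i,j] = (1/(n-1)) · Σ_k (x_{k,i} - mean_i) · (x_{k,j} - mean_j), with n-1 = 4:
  s[U,U] = ((-0.6)·(-0.6) + (-1.6)·(-1.6) + (0.4)·(0.4) + (-0.6)·(-0.6) + (2.4)·(2.4)) / 4 = 9.2/4 = 2.3
  s[U,V] = ((-0.6)·(0.4) + (-1.6)·(-0.6) + (0.4)·(-1.6) + (-0.6)·(0.4) + (2.4)·(1.4)) / 4 = 3.2/4 = 0.8
  s[V,V] = ((0.4)·(0.4) + (-0.6)·(-0.6) + (-1.6)·(-1.6) + (0.4)·(0.4) + (1.4)·(1.4)) / 4 = 5.2/4 = 1.3
  Sample standard deviations s_i = √(s[i,i]):
  s(U) = √(2.3) = 1.5166
  s(V) = √(1.3) = 1.1402

Step 3 — r_{ij} = s_{ij} / (s_i · s_j):
  r[U,U] = 1 (diagonal).
  r[U,V] = 0.8 / (1.5166 · 1.1402) = 0.8 / 1.7292 = 0.4627
  r[V,V] = 1 (diagonal).

R is symmetric with unit diagonal. Assembling:

R = [[1, 0.4627],
 [0.4627, 1]]


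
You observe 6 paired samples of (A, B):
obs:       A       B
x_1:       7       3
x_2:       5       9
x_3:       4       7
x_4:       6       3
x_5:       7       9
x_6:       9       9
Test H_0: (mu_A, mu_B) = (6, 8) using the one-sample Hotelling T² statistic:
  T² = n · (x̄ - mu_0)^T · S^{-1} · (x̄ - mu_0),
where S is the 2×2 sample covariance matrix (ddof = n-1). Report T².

Step 1 — sample mean vector:
  mean(A) = (7 + 5 + 4 + 6 + 7 + 9) / 6 = 38/6 = 6.3333
  mean(B) = (3 + 9 + 7 + 3 + 9 + 9) / 6 = 40/6 = 6.6667
  x̄ = (6.3333, 6.6667),  deviation x̄ - mu_0 = (6.3333, 6.6667) - (6, 8) = (0.3333, -1.3333).

Step 2 — sample covariance matrix, S[i,j] = (1/(n-1)) · Σ_k (x_{k,i} - mean_i) · (x_{k,j} - mean_j), divisor n-1 = 5:
  S[A,A] = ((0.6667)·(0.6667) + (-1.3333)·(-1.3333) + (-2.3333)·(-2.3333) + (-0.3333)·(-0.3333) + (0.6667)·(0.6667) + (2.6667)·(2.6667)) / 5 = 15.3333/5 = 3.0667
  S[A,B] = ((0.6667)·(-3.6667) + (-1.3333)·(2.3333) + (-2.3333)·(0.3333) + (-0.3333)·(-3.6667) + (0.6667)·(2.3333) + (2.6667)·(2.3333)) / 5 = 2.6667/5 = 0.5333
  S[B,B] = ((-3.6667)·(-3.6667) + (2.3333)·(2.3333) + (0.3333)·(0.3333) + (-3.6667)·(-3.6667) + (2.3333)·(2.3333) + (2.3333)·(2.3333)) / 5 = 43.3333/5 = 8.6667
  S = [[3.0667, 0.5333],
 [0.5333, 8.6667]].

Step 3 — invert S. det(S) = 3.0667·8.6667 - (0.5333)² = 26.2933.
  S^{-1} = (1/det) · [[d, -b], [-b, a]] = [[0.3296, -0.0203],
 [-0.0203, 0.1166]].

Step 4 — quadratic form (x̄ - mu_0)^T · S^{-1} · (x̄ - mu_0):
  S^{-1} · (x̄ - mu_0) = (0.1369, -0.1623),
  (x̄ - mu_0)^T · [...] = (0.3333)·(0.1369) + (-1.3333)·(-0.1623) = 0.262.

Step 5 — scale by n: T² = 6 · 0.262 = 1.572.

T² ≈ 1.572


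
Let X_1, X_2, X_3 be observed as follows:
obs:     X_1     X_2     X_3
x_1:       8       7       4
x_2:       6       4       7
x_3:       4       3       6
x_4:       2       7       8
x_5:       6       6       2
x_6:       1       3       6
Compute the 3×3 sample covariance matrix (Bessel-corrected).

Step 1 — column means:
  mean(X_1) = (8 + 6 + 4 + 2 + 6 + 1) / 6 = 27/6 = 4.5
  mean(X_2) = (7 + 4 + 3 + 7 + 6 + 3) / 6 = 30/6 = 5
  mean(X_3) = (4 + 7 + 6 + 8 + 2 + 6) / 6 = 33/6 = 5.5

Step 2 — sample covariance S[i,j] = (1/(n-1)) · Σ_k (x_{k,i} - mean_i) · (x_{k,j} - mean_j), with n-1 = 5.
  S[X_1,X_1] = ((3.5)·(3.5) + (1.5)·(1.5) + (-0.5)·(-0.5) + (-2.5)·(-2.5) + (1.5)·(1.5) + (-3.5)·(-3.5)) / 5 = 35.5/5 = 7.1
  S[X_1,X_2] = ((3.5)·(2) + (1.5)·(-1) + (-0.5)·(-2) + (-2.5)·(2) + (1.5)·(1) + (-3.5)·(-2)) / 5 = 10/5 = 2
  S[X_1,X_3] = ((3.5)·(-1.5) + (1.5)·(1.5) + (-0.5)·(0.5) + (-2.5)·(2.5) + (1.5)·(-3.5) + (-3.5)·(0.5)) / 5 = -16.5/5 = -3.3
  S[X_2,X_2] = ((2)·(2) + (-1)·(-1) + (-2)·(-2) + (2)·(2) + (1)·(1) + (-2)·(-2)) / 5 = 18/5 = 3.6
  S[X_2,X_3] = ((2)·(-1.5) + (-1)·(1.5) + (-2)·(0.5) + (2)·(2.5) + (1)·(-3.5) + (-2)·(0.5)) / 5 = -5/5 = -1
  S[X_3,X_3] = ((-1.5)·(-1.5) + (1.5)·(1.5) + (0.5)·(0.5) + (2.5)·(2.5) + (-3.5)·(-3.5) + (0.5)·(0.5)) / 5 = 23.5/5 = 4.7

S is symmetric (S[j,i] = S[i,j]). Assembling:

S = [[7.1, 2, -3.3],
 [2, 3.6, -1],
 [-3.3, -1, 4.7]]


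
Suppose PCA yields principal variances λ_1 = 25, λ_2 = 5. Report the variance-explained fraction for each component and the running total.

Step 1 — total variance = trace(Sigma) = Σ λ_i = 25 + 5 = 30.

Step 2 — fraction explained by component i = λ_i / Σ λ:
  PC1: 25/30 = 0.8333
  PC2: 5/30 = 0.1667

Step 3 — cumulative fraction after k components = (λ_1 + ... + λ_k) / Σ λ:
  k = 1: 25/30 = 0.8333
  k = 2: (25 + 5)/30 = 30/30 = 1

Summary (fraction, with percent):

explained: PC1 0.8333 (83.33%), PC2 0.1667 (16.67%);  cumulative: 0.8333, 1


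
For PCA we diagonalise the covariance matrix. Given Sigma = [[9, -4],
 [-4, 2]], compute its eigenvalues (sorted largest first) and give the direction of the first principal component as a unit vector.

Step 1 — characteristic polynomial of 2×2 Sigma:
  det(Sigma - λI) = λ² - trace · λ + det = 0.
  trace = 9 + 2 = 11, det = 9·2 - (-4)² = 2.
Step 2 — discriminant:
  Δ = trace² - 4·det = 121 - 8 = 113.
Step 3 — eigenvalues:
  λ = (trace ± √Δ)/2 = (11 ± 10.6301)/2,
  λ_1 = 10.8151,  λ_2 = 0.1849.

Step 4 — unit eigenvector for λ_1: solve (Sigma - λ_1 I)v = 0. First row:
  (9 - 10.8151)·v_x + (-4)·v_y = 0, i.e. (-1.8151)·v_x + (-4)·v_y = 0,
  so v ∝ (b, λ_1 - a) = (-4, 1.8151); multiply by -1 so the first entry is positive: u = (4, -1.8151).
  ||u|| = √((4)² + (-1.8151)²) = √(19.2945) ≈ 4.3925,
  v_1 = u/||u|| ≈ (0.9106, -0.4132) (||v_1|| = 1).

λ_1 = 10.8151,  λ_2 = 0.1849;  v_1 ≈ (0.9106, -0.4132)


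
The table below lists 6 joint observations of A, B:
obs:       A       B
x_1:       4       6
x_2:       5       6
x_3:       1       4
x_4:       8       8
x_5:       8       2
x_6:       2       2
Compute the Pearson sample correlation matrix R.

Step 1 — column means:
  mean(A) = (4 + 5 + 1 + 8 + 8 + 2) / 6 = 28/6 = 4.6667
  mean(B) = (6 + 6 + 4 + 8 + 2 + 2) / 6 = 28/6 = 4.6667

Step 2 — sample variances and covariances s[i,j] = (1/(n-1)) · Σ_k (x_{k,i} - mean_i) · (x_{k,j} - mean_j), with n-1 = 5:
  s[A,A] = ((-0.6667)·(-0.6667) + (0.3333)·(0.3333) + (-3.6667)·(-3.6667) + (3.3333)·(3.3333) + (3.3333)·(3.3333) + (-2.6667)·(-2.6667)) / 5 = 43.3333/5 = 8.6667
  s[A,B] = ((-0.6667)·(1.3333) + (0.3333)·(1.3333) + (-3.6667)·(-0.6667) + (3.3333)·(3.3333) + (3.3333)·(-2.6667) + (-2.6667)·(-2.6667)) / 5 = 11.3333/5 = 2.2667
  s[B,B] = ((1.3333)·(1.3333) + (1.3333)·(1.3333) + (-0.6667)·(-0.6667) + (3.3333)·(3.3333) + (-2.6667)·(-2.6667) + (-2.6667)·(-2.6667)) / 5 = 29.3333/5 = 5.8667
  Sample standard deviations s_i = √(s[i,i]):
  s(A) = √(8.6667) = 2.9439
  s(B) = √(5.8667) = 2.4221

Step 3 — r_{ij} = s_{ij} / (s_i · s_j):
  r[A,A] = 1 (diagonal).
  r[A,B] = 2.2667 / (2.9439 · 2.4221) = 2.2667 / 7.1305 = 0.3179
  r[B,B] = 1 (diagonal).

R is symmetric with unit diagonal. Assembling:

R = [[1, 0.3179],
 [0.3179, 1]]


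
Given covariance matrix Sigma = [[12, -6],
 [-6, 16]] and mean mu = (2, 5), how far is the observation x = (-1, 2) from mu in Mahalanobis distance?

Step 1 — centre the observation: (x - mu) = (-3, -3).

Step 2 — invert Sigma. det(Sigma) = 12·16 - (-6)² = 156.
  Sigma^{-1} = (1/det) · [[d, -b], [-b, a]] = [[0.1026, 0.0385],
 [0.0385, 0.0769]].

Step 3 — form the quadratic (x - mu)^T · Sigma^{-1} · (x - mu):
  Sigma^{-1} · (x - mu) = (-0.4231, -0.3462).
  (x - mu)^T · [Sigma^{-1} · (x - mu)] = (-3)·(-0.4231) + (-3)·(-0.3462) = 2.3077.

Step 4 — take square root: d = √(2.3077) ≈ 1.5191.

d(x, mu) = √(2.3077) ≈ 1.5191


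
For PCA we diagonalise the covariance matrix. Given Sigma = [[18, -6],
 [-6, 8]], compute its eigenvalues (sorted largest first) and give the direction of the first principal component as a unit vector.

Step 1 — characteristic polynomial of 2×2 Sigma:
  det(Sigma - λI) = λ² - trace · λ + det = 0.
  trace = 18 + 8 = 26, det = 18·8 - (-6)² = 108.
Step 2 — discriminant:
  Δ = trace² - 4·det = 676 - 432 = 244.
Step 3 — eigenvalues:
  λ = (trace ± √Δ)/2 = (26 ± 15.6205)/2,
  λ_1 = 20.8102,  λ_2 = 5.1898.

Step 4 — unit eigenvector for λ_1: solve (Sigma - λ_1 I)v = 0. First row:
  (18 - 20.8102)·v_x + (-6)·v_y = 0, i.e. (-2.8102)·v_x + (-6)·v_y = 0,
  so v ∝ (b, λ_1 - a) = (-6, 2.8102); multiply by -1 so the first entry is positive: u = (6, -2.8102).
  ||u|| = √((6)² + (-2.8102)²) = √(43.8975) ≈ 6.6255,
  v_1 = u/||u|| ≈ (0.9056, -0.4242) (||v_1|| = 1).

λ_1 = 20.8102,  λ_2 = 5.1898;  v_1 ≈ (0.9056, -0.4242)


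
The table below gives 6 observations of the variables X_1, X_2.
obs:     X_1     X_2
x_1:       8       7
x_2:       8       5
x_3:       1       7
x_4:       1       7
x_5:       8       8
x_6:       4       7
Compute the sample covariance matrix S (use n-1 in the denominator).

Step 1 — column means:
  mean(X_1) = (8 + 8 + 1 + 1 + 8 + 4) / 6 = 30/6 = 5
  mean(X_2) = (7 + 5 + 7 + 7 + 8 + 7) / 6 = 41/6 = 6.8333

Step 2 — sample covariance S[i,j] = (1/(n-1)) · Σ_k (x_{k,i} - mean_i) · (x_{k,j} - mean_j), with n-1 = 5.
  S[X_1,X_1] = ((3)·(3) + (3)·(3) + (-4)·(-4) + (-4)·(-4) + (3)·(3) + (-1)·(-1)) / 5 = 60/5 = 12
  S[X_1,X_2] = ((3)·(0.1667) + (3)·(-1.8333) + (-4)·(0.1667) + (-4)·(0.1667) + (3)·(1.1667) + (-1)·(0.1667)) / 5 = -3/5 = -0.6
  S[X_2,X_2] = ((0.1667)·(0.1667) + (-1.8333)·(-1.8333) + (0.1667)·(0.1667) + (0.1667)·(0.1667) + (1.1667)·(1.1667) + (0.1667)·(0.1667)) / 5 = 4.8333/5 = 0.9667

S is symmetric (S[j,i] = S[i,j]). Assembling:

S = [[12, -0.6],
 [-0.6, 0.9667]]


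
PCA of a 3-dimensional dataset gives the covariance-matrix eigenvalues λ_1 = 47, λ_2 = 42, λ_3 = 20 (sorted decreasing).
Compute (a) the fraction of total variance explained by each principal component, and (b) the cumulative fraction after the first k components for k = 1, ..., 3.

Step 1 — total variance = trace(Sigma) = Σ λ_i = 47 + 42 + 20 = 109.

Step 2 — fraction explained by component i = λ_i / Σ λ:
  PC1: 47/109 = 0.4312
  PC2: 42/109 = 0.3853
  PC3: 20/109 = 0.1835

Step 3 — cumulative fraction after k components = (λ_1 + ... + λ_k) / Σ λ:
  k = 1: 47/109 = 0.4312
  k = 2: (47 + 42)/109 = 89/109 = 0.8165
  k = 3: (47 + 42 + 20)/109 = 109/109 = 1

Summary (fraction, with percent):

explained: PC1 0.4312 (43.12%), PC2 0.3853 (38.53%), PC3 0.1835 (18.35%);  cumulative: 0.4312, 0.8165, 1


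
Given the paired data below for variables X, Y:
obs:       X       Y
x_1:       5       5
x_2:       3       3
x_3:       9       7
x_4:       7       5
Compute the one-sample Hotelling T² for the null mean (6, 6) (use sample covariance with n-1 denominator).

Step 1 — sample mean vector:
  mean(X) = (5 + 3 + 9 + 7) / 4 = 24/4 = 6
  mean(Y) = (5 + 3 + 7 + 5) / 4 = 20/4 = 5
  x̄ = (6, 5),  deviation x̄ - mu_0 = (6, 5) - (6, 6) = (0, -1).

Step 2 — sample covariance matrix, S[i,j] = (1/(n-1)) · Σ_k (x_{k,i} - mean_i) · (x_{k,j} - mean_j), divisor n-1 = 3:
  S[X,X] = ((-1)·(-1) + (-3)·(-3) + (3)·(3) + (1)·(1)) / 3 = 20/3 = 6.6667
  S[X,Y] = ((-1)·(0) + (-3)·(-2) + (3)·(2) + (1)·(0)) / 3 = 12/3 = 4
  S[Y,Y] = ((0)·(0) + (-2)·(-2) + (2)·(2) + (0)·(0)) / 3 = 8/3 = 2.6667
  S = [[6.6667, 4],
 [4, 2.6667]].

Step 3 — invert S. det(S) = 6.6667·2.6667 - (4)² = 1.7778.
  S^{-1} = (1/det) · [[d, -b], [-b, a]] = [[1.5, -2.25],
 [-2.25, 3.75]].

Step 4 — quadratic form (x̄ - mu_0)^T · S^{-1} · (x̄ - mu_0):
  S^{-1} · (x̄ - mu_0) = (2.25, -3.75),
  (x̄ - mu_0)^T · [...] = (0)·(2.25) + (-1)·(-3.75) = 3.75.

Step 5 — scale by n: T² = 4 · 3.75 = 15.

T² ≈ 15


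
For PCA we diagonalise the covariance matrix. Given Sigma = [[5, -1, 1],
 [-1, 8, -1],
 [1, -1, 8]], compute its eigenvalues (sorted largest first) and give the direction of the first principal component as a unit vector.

Step 1 — characteristic polynomial p(λ) = det(λI - Sigma) = λ³ - tr·λ² + c_1·λ - det, where tr = trace, c_1 = sum of the principal 2×2 minors, det = det(Sigma):
  tr = 5 + 8 + 8 = 21,
  c_1 = (5·8 - (-1)²) + (5·8 - (1)²) + (8·8 - (-1)²) = 39 + 39 + 63 = 141,
  det = 5·(8·8 - (-1)²) - (-1)·((-1)·8 - (-1)·(1)) + (1)·((-1)·(-1) - 8·(1)) = 5·(63) - (-1)·(-7) + (1)·(-7) = 301.
  So p(λ) = λ³ - 21λ² + 141λ - 301.
Step 2 — look for an integer root (rational root theorem: any rational root is an integer divisor of 301). Testing λ = 7:
  p(7) = 343 - 1029 + 987 - 301 = 0  ✓
  Dividing out (λ - 7): p(λ) = (λ - 7)(λ² - 14λ + 43).
Step 3 — remaining eigenvalues from the quadratic λ² - 14λ + 43 = 0:
  Δ = 14² - 4·43 = 196 - 172 = 24,  λ = (14 ± √24)/2 = (14 ± 4.899)/2 ≈ 9.4495 or 4.5505.
  Sorted: λ_1 = 9.4495,  λ_2 = 7,  λ_3 = 4.5505  (check: sum = 21 = tr ✓).

Step 4 — unit eigenvector for λ_1 ≈ 9.4495: v spans the null space of (Sigma - λ_1 I), whose rows are
  r_1 = (-4.4495, -1, 1),  r_2 = (-1, -1.4495, -1),  r_3 = (1, -1, -1.4495).
  v is orthogonal to every row, so take v ∝ r_1 × r_2 = ((-1)·(-1) - (1)·(-1.4495), (1)·(-1) - (-4.4495)·(-1), (-4.4495)·(-1.4495) - (-1)·(-1)) ≈ (2.4495, -5.4495, 5.4495).
  Let u = (2.4495, -5.4495, 5.4495).
  ||u|| = √((2.4495)² + (-5.4495)² + (5.4495)²) = √(65.3939) ≈ 8.0866,  v_1 = u/||u|| ≈ (0.3029, -0.6739, 0.6739) (||v_1|| = 1).

λ_1 = 9.4495,  λ_2 = 7,  λ_3 = 4.5505;  v_1 ≈ (0.3029, -0.6739, 0.6739)


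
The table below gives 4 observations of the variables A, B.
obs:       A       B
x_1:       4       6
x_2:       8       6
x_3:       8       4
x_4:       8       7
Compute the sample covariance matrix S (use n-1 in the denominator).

Step 1 — column means:
  mean(A) = (4 + 8 + 8 + 8) / 4 = 28/4 = 7
  mean(B) = (6 + 6 + 4 + 7) / 4 = 23/4 = 5.75

Step 2 — sample covariance S[i,j] = (1/(n-1)) · Σ_k (x_{k,i} - mean_i) · (x_{k,j} - mean_j), with n-1 = 3.
  S[A,A] = ((-3)·(-3) + (1)·(1) + (1)·(1) + (1)·(1)) / 3 = 12/3 = 4
  S[A,B] = ((-3)·(0.25) + (1)·(0.25) + (1)·(-1.75) + (1)·(1.25)) / 3 = -1/3 = -0.3333
  S[B,B] = ((0.25)·(0.25) + (0.25)·(0.25) + (-1.75)·(-1.75) + (1.25)·(1.25)) / 3 = 4.75/3 = 1.5833

S is symmetric (S[j,i] = S[i,j]). Assembling:

S = [[4, -0.3333],
 [-0.3333, 1.5833]]


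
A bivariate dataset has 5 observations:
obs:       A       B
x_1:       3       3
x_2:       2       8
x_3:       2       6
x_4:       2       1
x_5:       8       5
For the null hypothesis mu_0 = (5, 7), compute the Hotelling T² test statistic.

Step 1 — sample mean vector:
  mean(A) = (3 + 2 + 2 + 2 + 8) / 5 = 17/5 = 3.4
  mean(B) = (3 + 8 + 6 + 1 + 5) / 5 = 23/5 = 4.6
  x̄ = (3.4, 4.6),  deviation x̄ - mu_0 = (3.4, 4.6) - (5, 7) = (-1.6, -2.4).

Step 2 — sample covariance matrix, S[i,j] = (1/(n-1)) · Σ_k (x_{k,i} - mean_i) · (x_{k,j} - mean_j), divisor n-1 = 4:
  S[A,A] = ((-0.4)·(-0.4) + (-1.4)·(-1.4) + (-1.4)·(-1.4) + (-1.4)·(-1.4) + (4.6)·(4.6)) / 4 = 27.2/4 = 6.8
  S[A,B] = ((-0.4)·(-1.6) + (-1.4)·(3.4) + (-1.4)·(1.4) + (-1.4)·(-3.6) + (4.6)·(0.4)) / 4 = 0.8/4 = 0.2
  S[B,B] = ((-1.6)·(-1.6) + (3.4)·(3.4) + (1.4)·(1.4) + (-3.6)·(-3.6) + (0.4)·(0.4)) / 4 = 29.2/4 = 7.3
  S = [[6.8, 0.2],
 [0.2, 7.3]].

Step 3 — invert S. det(S) = 6.8·7.3 - (0.2)² = 49.6.
  S^{-1} = (1/det) · [[d, -b], [-b, a]] = [[0.1472, -0.004],
 [-0.004, 0.1371]].

Step 4 — quadratic form (x̄ - mu_0)^T · S^{-1} · (x̄ - mu_0):
  S^{-1} · (x̄ - mu_0) = (-0.2258, -0.3226),
  (x̄ - mu_0)^T · [...] = (-1.6)·(-0.2258) + (-2.4)·(-0.3226) = 1.1355.

Step 5 — scale by n: T² = 5 · 1.1355 = 5.6774.

T² ≈ 5.6774


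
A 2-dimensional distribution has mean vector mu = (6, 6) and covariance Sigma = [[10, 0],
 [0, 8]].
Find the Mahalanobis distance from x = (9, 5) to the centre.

Step 1 — centre the observation: (x - mu) = (3, -1).

Step 2 — invert Sigma. det(Sigma) = 10·8 - (0)² = 80.
  Sigma^{-1} = (1/det) · [[d, -b], [-b, a]] = [[0.1, 0],
 [0, 0.125]].

Step 3 — form the quadratic (x - mu)^T · Sigma^{-1} · (x - mu):
  Sigma^{-1} · (x - mu) = (0.3, -0.125).
  (x - mu)^T · [Sigma^{-1} · (x - mu)] = (3)·(0.3) + (-1)·(-0.125) = 1.025.

Step 4 — take square root: d = √(1.025) ≈ 1.0124.

d(x, mu) = √(1.025) ≈ 1.0124


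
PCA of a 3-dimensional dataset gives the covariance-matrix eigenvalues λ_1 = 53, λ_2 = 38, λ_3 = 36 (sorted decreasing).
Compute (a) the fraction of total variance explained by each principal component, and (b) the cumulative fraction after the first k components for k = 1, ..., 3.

Step 1 — total variance = trace(Sigma) = Σ λ_i = 53 + 38 + 36 = 127.

Step 2 — fraction explained by component i = λ_i / Σ λ:
  PC1: 53/127 = 0.4173
  PC2: 38/127 = 0.2992
  PC3: 36/127 = 0.2835

Step 3 — cumulative fraction after k components = (λ_1 + ... + λ_k) / Σ λ:
  k = 1: 53/127 = 0.4173
  k = 2: (53 + 38)/127 = 91/127 = 0.7165
  k = 3: (53 + 38 + 36)/127 = 127/127 = 1

Summary (fraction, with percent):

explained: PC1 0.4173 (41.73%), PC2 0.2992 (29.92%), PC3 0.2835 (28.35%);  cumulative: 0.4173, 0.7165, 1


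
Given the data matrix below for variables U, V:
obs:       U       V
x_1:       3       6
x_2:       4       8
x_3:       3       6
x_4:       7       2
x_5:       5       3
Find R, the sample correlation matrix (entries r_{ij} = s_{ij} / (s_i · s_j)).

Step 1 — column means:
  mean(U) = (3 + 4 + 3 + 7 + 5) / 5 = 22/5 = 4.4
  mean(V) = (6 + 8 + 6 + 2 + 3) / 5 = 25/5 = 5

Step 2 — sample variances and covariances s[i,j] = (1/(n-1)) · Σ_k (x_{k,i} - mean_i) · (x_{k,j} - mean_j), with n-1 = 4:
  s[U,U] = ((-1.4)·(-1.4) + (-0.4)·(-0.4) + (-1.4)·(-1.4) + (2.6)·(2.6) + (0.6)·(0.6)) / 4 = 11.2/4 = 2.8
  s[U,V] = ((-1.4)·(1) + (-0.4)·(3) + (-1.4)·(1) + (2.6)·(-3) + (0.6)·(-2)) / 4 = -13/4 = -3.25
  s[V,V] = ((1)·(1) + (3)·(3) + (1)·(1) + (-3)·(-3) + (-2)·(-2)) / 4 = 24/4 = 6
  Sample standard deviations s_i = √(s[i,i]):
  s(U) = √(2.8) = 1.6733
  s(V) = √(6) = 2.4495

Step 3 — r_{ij} = s_{ij} / (s_i · s_j):
  r[U,U] = 1 (diagonal).
  r[U,V] = -3.25 / (1.6733 · 2.4495) = -3.25 / 4.0988 = -0.7929
  r[V,V] = 1 (diagonal).

R is symmetric with unit diagonal. Assembling:

R = [[1, -0.7929],
 [-0.7929, 1]]


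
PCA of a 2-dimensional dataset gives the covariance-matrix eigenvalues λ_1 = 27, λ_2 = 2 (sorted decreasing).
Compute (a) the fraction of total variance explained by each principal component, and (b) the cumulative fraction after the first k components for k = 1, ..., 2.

Step 1 — total variance = trace(Sigma) = Σ λ_i = 27 + 2 = 29.

Step 2 — fraction explained by component i = λ_i / Σ λ:
  PC1: 27/29 = 0.931
  PC2: 2/29 = 0.069

Step 3 — cumulative fraction after k components = (λ_1 + ... + λ_k) / Σ λ:
  k = 1: 27/29 = 0.931
  k = 2: (27 + 2)/29 = 29/29 = 1

Summary (fraction, with percent):

explained: PC1 0.931 (93.1%), PC2 0.069 (6.9%);  cumulative: 0.931, 1


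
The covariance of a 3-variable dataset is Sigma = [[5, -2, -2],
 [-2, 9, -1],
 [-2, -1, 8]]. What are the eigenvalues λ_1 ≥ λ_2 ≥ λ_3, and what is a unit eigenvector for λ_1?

Step 1 — characteristic polynomial p(λ) = det(λI - Sigma) = λ³ - tr·λ² + c_1·λ - det, where tr = trace, c_1 = sum of the principal 2×2 minors, det = det(Sigma):
  tr = 5 + 9 + 8 = 22,
  c_1 = (5·9 - (-2)²) + (5·8 - (-2)²) + (9·8 - (-1)²) = 41 + 36 + 71 = 148,
  det = 5·(9·8 - (-1)²) - (-2)·((-2)·8 - (-1)·(-2)) + (-2)·((-2)·(-1) - 9·(-2)) = 5·(71) - (-2)·(-18) + (-2)·(20) = 279.
  So p(λ) = λ³ - 22λ² + 148λ - 279.
Step 2 — look for an integer root (rational root theorem: any rational root is an integer divisor of 279). Testing λ = 9:
  p(9) = 729 - 1782 + 1332 - 279 = 0  ✓
  Dividing out (λ - 9): p(λ) = (λ - 9)(λ² - 13λ + 31).
Step 3 — remaining eigenvalues from the quadratic λ² - 13λ + 31 = 0:
  Δ = 13² - 4·31 = 169 - 124 = 45,  λ = (13 ± √45)/2 = (13 ± 6.7082)/2 ≈ 9.8541 or 3.1459.
  Sorted: λ_1 = 9.8541,  λ_2 = 9,  λ_3 = 3.1459  (check: sum = 22 = tr ✓).

Step 4 — unit eigenvector for λ_1 ≈ 9.8541: v spans the null space of (Sigma - λ_1 I), whose rows are
  r_1 = (-4.8541, -2, -2),  r_2 = (-2, -0.8541, -1),  r_3 = (-2, -1, -1.8541).
  v is orthogonal to every row, so take v ∝ r_1 × r_2 = ((-2)·(-1) - (-2)·(-0.8541), (-2)·(-2) - (-4.8541)·(-1), (-4.8541)·(-0.8541) - (-2)·(-2)) ≈ (0.2918, -0.8541, 0.1459).
  Let u = (0.2918, -0.8541, 0.1459).
  ||u|| = √((0.2918)² + (-0.8541)² + (0.1459)²) = √(0.8359) ≈ 0.9143,  v_1 = u/||u|| ≈ (0.3192, -0.9342, 0.1596) (||v_1|| = 1).

λ_1 = 9.8541,  λ_2 = 9,  λ_3 = 3.1459;  v_1 ≈ (0.3192, -0.9342, 0.1596)


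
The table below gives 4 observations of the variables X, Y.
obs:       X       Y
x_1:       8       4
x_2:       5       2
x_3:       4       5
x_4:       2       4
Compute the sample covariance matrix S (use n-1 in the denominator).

Step 1 — column means:
  mean(X) = (8 + 5 + 4 + 2) / 4 = 19/4 = 4.75
  mean(Y) = (4 + 2 + 5 + 4) / 4 = 15/4 = 3.75

Step 2 — sample covariance S[i,j] = (1/(n-1)) · Σ_k (x_{k,i} - mean_i) · (x_{k,j} - mean_j), with n-1 = 3.
  S[X,X] = ((3.25)·(3.25) + (0.25)·(0.25) + (-0.75)·(-0.75) + (-2.75)·(-2.75)) / 3 = 18.75/3 = 6.25
  S[X,Y] = ((3.25)·(0.25) + (0.25)·(-1.75) + (-0.75)·(1.25) + (-2.75)·(0.25)) / 3 = -1.25/3 = -0.4167
  S[Y,Y] = ((0.25)·(0.25) + (-1.75)·(-1.75) + (1.25)·(1.25) + (0.25)·(0.25)) / 3 = 4.75/3 = 1.5833

S is symmetric (S[j,i] = S[i,j]). Assembling:

S = [[6.25, -0.4167],
 [-0.4167, 1.5833]]
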